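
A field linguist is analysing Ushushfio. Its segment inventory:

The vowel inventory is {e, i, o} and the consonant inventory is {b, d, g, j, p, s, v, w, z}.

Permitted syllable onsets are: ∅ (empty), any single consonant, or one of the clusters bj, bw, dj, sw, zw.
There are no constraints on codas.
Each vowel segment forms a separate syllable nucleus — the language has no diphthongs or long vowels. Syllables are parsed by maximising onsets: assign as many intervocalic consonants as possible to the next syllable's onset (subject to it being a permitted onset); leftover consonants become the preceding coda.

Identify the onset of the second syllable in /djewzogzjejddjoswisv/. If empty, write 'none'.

Vowels present: e, o, e, o, i; each is a nucleus, giving 5 syllables.
V1 /e/ – V2 /o/: cluster /wz/ — the longest permitted-onset suffix is /z/; onset = /z/, preceding coda = /w/.
V2 /o/ – V3 /e/: cluster /gzj/ — the longest permitted-onset suffix is /j/; onset = /j/, preceding coda = /gz/.
V3 /e/ – V4 /o/: cluster /jddj/ — the longest permitted-onset suffix is /dj/; onset = /dj/, preceding coda = /jd/.
V4 /o/ – V5 /i/: /sw/ — entire cluster is a permitted onset → onset /sw/, coda ∅.
Putting it together: djew.zogz.jejd.djo.swisv.
Syllable 2 is /zogz/: onset /z/, nucleus /o/, coda /gz/.

z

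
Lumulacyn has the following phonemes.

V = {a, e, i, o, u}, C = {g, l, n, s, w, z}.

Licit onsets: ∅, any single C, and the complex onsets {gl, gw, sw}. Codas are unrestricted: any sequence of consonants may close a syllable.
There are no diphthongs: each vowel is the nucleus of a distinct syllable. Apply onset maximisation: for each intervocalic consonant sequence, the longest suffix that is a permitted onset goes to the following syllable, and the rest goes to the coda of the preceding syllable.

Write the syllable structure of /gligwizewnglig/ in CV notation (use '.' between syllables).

Nuclei (vowels): i, i, e, i → 4 syllables.
σ1/σ2 boundary: cluster /gw/ — /gw/ is itself a permitted onset, so the whole cluster goes right; preceding coda = ∅.
σ2/σ3 boundary: /z/ → onset of the next syllable (single consonants are always licit onsets).
σ3/σ4 boundary: /wngl/ — longest licit onset from the right is /gl/, leaving /wn/ as coda.
So the parse is gli.gwi.zewn.glig.
Mapping each syllable to C/V: /gli/ → CCV, /gwi/ → CCV, /zewn/ → CVCC, /glig/ → CCVC.

CCV.CCV.CVCC.CCVC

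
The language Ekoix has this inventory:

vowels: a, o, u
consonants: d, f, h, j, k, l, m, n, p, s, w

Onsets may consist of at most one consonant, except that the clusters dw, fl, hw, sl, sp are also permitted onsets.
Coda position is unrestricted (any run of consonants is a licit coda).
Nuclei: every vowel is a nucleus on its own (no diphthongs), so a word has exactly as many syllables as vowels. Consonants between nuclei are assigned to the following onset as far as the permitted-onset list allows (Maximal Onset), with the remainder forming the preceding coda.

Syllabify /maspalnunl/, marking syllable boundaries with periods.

ma.spal.nunl

Nuclei (vowels): a, a, u → 3 syllables.
Between /a/ (V1) and /a/ (V2): cluster /sp/ — /sp/ is itself a permitted onset, so the whole cluster goes right; preceding coda = ∅.
Between /a/ (V2) and /u/ (V3): cluster /ln/ — the longest permitted-onset suffix is /n/; onset = /n/, preceding coda = /l/.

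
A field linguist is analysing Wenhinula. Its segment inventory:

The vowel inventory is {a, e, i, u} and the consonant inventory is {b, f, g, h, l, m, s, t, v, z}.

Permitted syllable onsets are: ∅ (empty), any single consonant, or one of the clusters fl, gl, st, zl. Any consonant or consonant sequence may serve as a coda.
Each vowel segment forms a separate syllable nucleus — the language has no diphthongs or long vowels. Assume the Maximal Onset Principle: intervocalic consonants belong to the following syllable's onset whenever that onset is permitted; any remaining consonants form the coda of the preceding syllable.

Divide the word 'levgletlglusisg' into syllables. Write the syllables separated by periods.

Vowels present: e, e, u, i; each is a nucleus, giving 4 syllables.
Between /e/ (V1) and /e/ (V2): /vgl/ splits as /v/ + /gl/ (/gl/ is the longest suffix that is a licit onset).
Between /e/ (V2) and /u/ (V3): /tlgl/ splits as /tl/ + /gl/ (/gl/ is the longest suffix that is a licit onset).
Between /u/ (V3) and /i/ (V4): just /s/ — single C goes to the following onset.

lev.gletl.glu.sisg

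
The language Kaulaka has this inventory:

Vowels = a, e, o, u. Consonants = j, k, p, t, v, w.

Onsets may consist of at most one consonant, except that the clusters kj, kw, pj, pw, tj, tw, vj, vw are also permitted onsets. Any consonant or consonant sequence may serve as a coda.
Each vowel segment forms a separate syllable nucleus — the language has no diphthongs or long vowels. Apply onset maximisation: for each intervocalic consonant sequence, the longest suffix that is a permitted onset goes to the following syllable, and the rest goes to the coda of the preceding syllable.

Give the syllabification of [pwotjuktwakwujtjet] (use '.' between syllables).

Vowels present: o, u, a, u, e; each is a nucleus, giving 5 syllables.
/o…u/ gap (V1→V2): /tj/ — entire cluster is a permitted onset → onset /tj/, coda ∅.
/u…a/ gap (V2→V3): /ktw/ — longest licit onset from the right is /tw/, leaving /k/ as coda.
/a…u/ gap (V3→V4): cluster /kw/ — /kw/ is itself a permitted onset, so the whole cluster goes right; preceding coda = ∅.
/u…e/ gap (V4→V5): /jtj/; trying suffixes from longest down, /tj/ is the first permitted one, so coda /j/ | onset /tj/.

pwo.tjuk.twa.kwuj.tjet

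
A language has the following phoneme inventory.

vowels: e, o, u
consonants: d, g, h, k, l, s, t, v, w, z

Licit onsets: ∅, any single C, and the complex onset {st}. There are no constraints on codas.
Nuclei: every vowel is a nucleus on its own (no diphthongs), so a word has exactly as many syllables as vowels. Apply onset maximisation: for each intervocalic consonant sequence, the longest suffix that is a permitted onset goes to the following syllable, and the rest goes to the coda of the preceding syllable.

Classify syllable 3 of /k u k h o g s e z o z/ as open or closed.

The vowels are u, o, e, o — 4 nuclei, so 4 syllables.
σ1/σ2 boundary: cluster /kh/ — the longest permitted-onset suffix is /h/; onset = /h/, preceding coda = /k/.
σ2/σ3 boundary: cluster /gs/ — the longest permitted-onset suffix is /s/; onset = /s/, preceding coda = /g/.
σ3/σ4 boundary: just /z/ — single C goes to the following onset.
Putting it together: kuk.hog.se.zoz.
Syllable 3 is /se/; it ends in its nucleus with no coda, so it is open.

open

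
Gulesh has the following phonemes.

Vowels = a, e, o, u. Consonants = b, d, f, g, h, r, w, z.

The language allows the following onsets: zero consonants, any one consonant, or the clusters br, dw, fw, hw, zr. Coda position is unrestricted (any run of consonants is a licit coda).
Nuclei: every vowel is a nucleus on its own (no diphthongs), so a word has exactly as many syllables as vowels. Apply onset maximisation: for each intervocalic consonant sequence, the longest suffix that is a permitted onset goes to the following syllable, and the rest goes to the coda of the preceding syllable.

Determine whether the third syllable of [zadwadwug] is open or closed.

closed

The vowels are a, a, u — 3 nuclei, so 3 syllables.
Between /a/ (V1) and /a/ (V2): /dw/ — entire cluster is a permitted onset → onset /dw/, coda ∅.
Between /a/ (V2) and /u/ (V3): cluster /dw/ — /dw/ is itself a permitted onset, so the whole cluster goes right; preceding coda = ∅.
So the parse is za.dwa.dwug.
Syllable 3 is /dwug/ with coda /g/, so it is closed.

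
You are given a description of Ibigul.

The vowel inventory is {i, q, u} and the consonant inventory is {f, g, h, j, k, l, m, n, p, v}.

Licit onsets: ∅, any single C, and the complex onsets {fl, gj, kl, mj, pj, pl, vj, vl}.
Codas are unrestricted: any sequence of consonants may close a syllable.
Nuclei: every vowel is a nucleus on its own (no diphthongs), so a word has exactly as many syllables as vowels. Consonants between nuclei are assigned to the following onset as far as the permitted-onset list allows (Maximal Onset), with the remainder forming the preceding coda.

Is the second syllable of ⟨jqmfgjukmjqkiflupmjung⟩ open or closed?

closed

Nuclei (vowels): q, u, q, i, u, u → 6 syllables.
/q…u/ gap (V1→V2): /mfgj/ — longest licit onset from the right is /gj/, leaving /mf/ as coda.
/u…q/ gap (V2→V3): /kmj/; trying suffixes from longest down, /mj/ is the first permitted one, so coda /k/ | onset /mj/.
/q…i/ gap (V3→V4): /k/ → onset of the next syllable (single consonants are always licit onsets).
/i…u/ gap (V4→V5): /fl/ — entire cluster is a permitted onset → onset /fl/, coda ∅.
/u…u/ gap (V5→V6): /pmj/; trying suffixes from longest down, /mj/ is the first permitted one, so coda /p/ | onset /mj/.
Syllabification: jqmf.gjuk.mjq.ki.flup.mjung.
Syllable 2 is /gjuk/ with coda /k/, so it is closed.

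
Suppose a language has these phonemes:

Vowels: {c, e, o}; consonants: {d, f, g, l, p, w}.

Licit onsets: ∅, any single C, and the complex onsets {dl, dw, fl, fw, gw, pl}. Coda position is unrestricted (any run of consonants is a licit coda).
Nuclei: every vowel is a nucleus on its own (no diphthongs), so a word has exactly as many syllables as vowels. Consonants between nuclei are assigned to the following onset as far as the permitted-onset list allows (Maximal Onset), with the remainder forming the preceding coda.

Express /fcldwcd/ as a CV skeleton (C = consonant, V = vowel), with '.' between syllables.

CVC.CCVC

Nuclei (vowels): c, c → 2 syllables.
/c…c/ gap (V1→V2): /ldw/ splits as /l/ + /dw/ (/dw/ is the longest suffix that is a licit onset).
Putting it together: fcl.dwcd.
Mapping each syllable to C/V: /fcl/ → CVC, /dwcd/ → CCVC.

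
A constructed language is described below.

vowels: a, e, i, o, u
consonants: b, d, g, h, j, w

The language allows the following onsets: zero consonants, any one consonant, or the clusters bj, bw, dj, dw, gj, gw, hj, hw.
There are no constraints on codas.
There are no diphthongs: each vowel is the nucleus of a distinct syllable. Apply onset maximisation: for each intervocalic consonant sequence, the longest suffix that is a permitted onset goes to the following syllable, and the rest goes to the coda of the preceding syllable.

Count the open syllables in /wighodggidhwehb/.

The vowels are i, o, i, e — 4 nuclei, so 4 syllables.
/i…o/ gap (V1→V2): /gh/ splits as /g/ + /h/ (/h/ is the longest suffix that is a licit onset).
/o…i/ gap (V2→V3): cluster /dgg/ — the longest permitted-onset suffix is /g/; onset = /g/, preceding coda = /dg/.
/i…e/ gap (V3→V4): /dhw/ splits as /d/ + /hw/ (/hw/ is the longest suffix that is a licit onset).
So the parse is wig.hodg.gid.hwehb.
Classifying each syllable: /wig/ (closed), /hodg/ (closed), /gid/ (closed), /hwehb/ (closed).
Open syllables: 0.

0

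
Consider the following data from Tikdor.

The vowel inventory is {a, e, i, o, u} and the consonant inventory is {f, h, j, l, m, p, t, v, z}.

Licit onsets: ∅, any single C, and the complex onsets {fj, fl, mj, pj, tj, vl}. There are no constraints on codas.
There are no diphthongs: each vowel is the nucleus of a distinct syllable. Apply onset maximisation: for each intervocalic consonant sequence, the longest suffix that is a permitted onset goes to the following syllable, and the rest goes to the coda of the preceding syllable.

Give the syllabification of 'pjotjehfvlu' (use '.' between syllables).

Nuclei (vowels): o, e, u → 3 syllables.
V1 /o/ – V2 /e/: /tj/ is a licit onset in full, so it all attaches to the next syllable.
V2 /e/ – V3 /u/: /hfvl/; trying suffixes from longest down, /vl/ is the first permitted one, so coda /hf/ | onset /vl/.

pjo.tjehf.vlu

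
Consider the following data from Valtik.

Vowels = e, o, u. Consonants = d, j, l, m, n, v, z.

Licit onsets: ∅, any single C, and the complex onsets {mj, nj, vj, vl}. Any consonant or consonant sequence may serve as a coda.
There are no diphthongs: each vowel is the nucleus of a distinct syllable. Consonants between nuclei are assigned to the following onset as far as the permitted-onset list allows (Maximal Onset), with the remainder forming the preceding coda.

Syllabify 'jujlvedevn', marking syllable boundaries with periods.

jujl.ve.devn

The vowels are u, e, e — 3 nuclei, so 3 syllables.
V1 /u/ – V2 /e/: cluster /jlv/ — the longest permitted-onset suffix is /v/; onset = /v/, preceding coda = /jl/.
V2 /e/ – V3 /e/: /d/ → onset of the next syllable (single consonants are always licit onsets).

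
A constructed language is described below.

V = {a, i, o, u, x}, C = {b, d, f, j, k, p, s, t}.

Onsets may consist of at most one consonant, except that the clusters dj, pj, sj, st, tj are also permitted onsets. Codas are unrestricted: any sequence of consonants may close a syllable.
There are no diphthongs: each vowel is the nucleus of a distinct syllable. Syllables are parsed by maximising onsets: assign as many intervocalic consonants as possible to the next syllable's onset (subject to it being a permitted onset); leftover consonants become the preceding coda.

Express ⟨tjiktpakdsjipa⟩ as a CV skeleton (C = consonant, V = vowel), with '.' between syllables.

The vowels are i, a, i, a — 4 nuclei, so 4 syllables.
σ1/σ2 boundary: /ktp/ — longest licit onset from the right is /p/, leaving /kt/ as coda.
σ2/σ3 boundary: cluster /kdsj/ — the longest permitted-onset suffix is /sj/; onset = /sj/, preceding coda = /kd/.
σ3/σ4 boundary: /p/ → onset of the next syllable (single consonants are always licit onsets).
Result: tjikt.pakd.sji.pa.
Mapping each syllable to C/V: /tjikt/ → CCVCC, /pakd/ → CVCC, /sji/ → CCV, /pa/ → CV.

CCVCC.CVCC.CCV.CV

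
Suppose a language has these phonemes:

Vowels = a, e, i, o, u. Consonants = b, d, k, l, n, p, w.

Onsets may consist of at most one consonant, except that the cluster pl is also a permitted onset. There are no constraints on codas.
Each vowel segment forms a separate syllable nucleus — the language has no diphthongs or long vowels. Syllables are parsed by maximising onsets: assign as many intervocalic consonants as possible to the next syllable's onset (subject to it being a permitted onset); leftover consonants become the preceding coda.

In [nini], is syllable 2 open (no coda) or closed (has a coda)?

The vowels are i, i — 2 nuclei, so 2 syllables.
Between /i/ (V1) and /i/ (V2): /n/ is a single consonant, so it becomes the next onset.
Result: ni.ni.
Syllable 2 is /ni/; it ends in its nucleus with no coda, so it is open.

open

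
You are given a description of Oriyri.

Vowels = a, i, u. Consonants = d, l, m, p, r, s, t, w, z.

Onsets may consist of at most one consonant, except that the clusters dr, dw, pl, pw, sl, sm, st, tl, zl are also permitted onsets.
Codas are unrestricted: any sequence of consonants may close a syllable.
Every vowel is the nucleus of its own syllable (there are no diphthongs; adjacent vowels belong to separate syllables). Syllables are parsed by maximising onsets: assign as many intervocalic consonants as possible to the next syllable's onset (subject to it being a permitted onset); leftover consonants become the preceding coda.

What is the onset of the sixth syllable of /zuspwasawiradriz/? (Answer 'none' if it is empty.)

Nuclei (vowels): u, a, a, i, a, i → 6 syllables.
V1 /u/ – V2 /a/: /spw/; trying suffixes from longest down, /pw/ is the first permitted one, so coda /s/ | onset /pw/.
V2 /a/ – V3 /a/: /s/ → onset of the next syllable (single consonants are always licit onsets).
V3 /a/ – V4 /i/: /w/ → onset of the next syllable (single consonants are always licit onsets).
V4 /i/ – V5 /a/: /r/ → onset of the next syllable (single consonants are always licit onsets).
V5 /a/ – V6 /i/: cluster /dr/ — /dr/ is itself a permitted onset, so the whole cluster goes right; preceding coda = ∅.
Putting it together: zus.pwa.sa.wi.ra.driz.
Syllable 6 is /driz/: onset /dr/, nucleus /i/, coda /z/.

dr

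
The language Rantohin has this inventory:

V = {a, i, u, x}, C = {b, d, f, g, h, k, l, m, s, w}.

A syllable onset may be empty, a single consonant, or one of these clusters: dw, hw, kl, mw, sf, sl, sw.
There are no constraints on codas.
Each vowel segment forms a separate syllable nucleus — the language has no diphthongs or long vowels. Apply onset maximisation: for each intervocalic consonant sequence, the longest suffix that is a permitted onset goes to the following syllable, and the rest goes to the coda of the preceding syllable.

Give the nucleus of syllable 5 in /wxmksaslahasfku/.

Vowels present: x, a, a, a, u; each is a nucleus, giving 5 syllables.
The fifth nucleus (vowel 5 from the left) is /u/.

u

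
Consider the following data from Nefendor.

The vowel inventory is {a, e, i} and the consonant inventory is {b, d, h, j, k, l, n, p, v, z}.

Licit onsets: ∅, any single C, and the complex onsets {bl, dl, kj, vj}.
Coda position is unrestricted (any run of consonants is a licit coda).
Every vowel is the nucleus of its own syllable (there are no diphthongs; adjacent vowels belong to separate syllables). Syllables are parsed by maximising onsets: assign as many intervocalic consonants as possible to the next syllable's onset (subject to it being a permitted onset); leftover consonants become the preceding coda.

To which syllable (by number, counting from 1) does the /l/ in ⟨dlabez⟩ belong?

Nuclei (vowels): a, e → 2 syllables.
σ1/σ2 boundary: /b/ is a single consonant, so it becomes the next onset.
So the parse is dla.bez.
The /l/ is in the onset of syllable 1 (/dla/).

1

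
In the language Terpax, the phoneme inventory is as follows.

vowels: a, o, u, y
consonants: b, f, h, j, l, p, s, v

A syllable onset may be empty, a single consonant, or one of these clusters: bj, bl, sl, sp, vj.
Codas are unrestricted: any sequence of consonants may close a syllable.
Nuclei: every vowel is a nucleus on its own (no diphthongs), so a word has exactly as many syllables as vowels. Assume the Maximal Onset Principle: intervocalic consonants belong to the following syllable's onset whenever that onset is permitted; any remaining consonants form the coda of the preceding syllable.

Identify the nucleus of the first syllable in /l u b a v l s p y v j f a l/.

u

Vowels present: u, a, y, a; each is a nucleus, giving 4 syllables.
The first nucleus (vowel 1 from the left) is /u/.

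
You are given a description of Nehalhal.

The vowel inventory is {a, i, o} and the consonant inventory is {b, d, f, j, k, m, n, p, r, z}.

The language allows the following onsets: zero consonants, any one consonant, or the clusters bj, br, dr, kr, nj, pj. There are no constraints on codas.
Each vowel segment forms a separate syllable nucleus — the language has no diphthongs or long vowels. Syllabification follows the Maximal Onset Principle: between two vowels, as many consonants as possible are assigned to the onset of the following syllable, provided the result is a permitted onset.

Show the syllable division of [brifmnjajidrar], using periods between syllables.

The vowels are i, a, i, a — 4 nuclei, so 4 syllables.
/i…a/ gap (V1→V2): /fmnj/ splits as /fm/ + /nj/ (/nj/ is the longest suffix that is a licit onset).
/a…i/ gap (V2→V3): just /j/ — single C goes to the following onset.
/i…a/ gap (V3→V4): /dr/ is a licit onset in full, so it all attaches to the next syllable.

brifm.nja.ji.drar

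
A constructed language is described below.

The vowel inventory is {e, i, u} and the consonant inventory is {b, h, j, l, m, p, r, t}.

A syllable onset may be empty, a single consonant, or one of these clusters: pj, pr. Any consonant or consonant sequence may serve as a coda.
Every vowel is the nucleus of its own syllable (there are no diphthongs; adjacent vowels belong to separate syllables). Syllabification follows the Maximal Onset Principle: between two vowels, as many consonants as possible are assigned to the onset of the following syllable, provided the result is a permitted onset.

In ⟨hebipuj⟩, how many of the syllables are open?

2

The vowels are e, i, u — 3 nuclei, so 3 syllables.
Between /e/ (V1) and /i/ (V2): just /b/ — single C goes to the following onset.
Between /i/ (V2) and /u/ (V3): /p/ → onset of the next syllable (single consonants are always licit onsets).
Syllabification: he.bi.puj.
Classifying each syllable: /he/ (open), /bi/ (open), /puj/ (closed).
Open syllables: 2.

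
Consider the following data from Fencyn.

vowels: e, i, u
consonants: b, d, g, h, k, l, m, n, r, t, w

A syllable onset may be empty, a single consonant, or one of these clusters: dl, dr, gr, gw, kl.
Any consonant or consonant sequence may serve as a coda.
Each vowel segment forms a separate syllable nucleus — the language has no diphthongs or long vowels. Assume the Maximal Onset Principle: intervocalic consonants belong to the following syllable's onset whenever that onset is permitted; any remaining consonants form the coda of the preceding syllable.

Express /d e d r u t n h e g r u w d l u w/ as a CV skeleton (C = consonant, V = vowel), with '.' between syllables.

The vowels are e, u, e, u, u — 5 nuclei, so 5 syllables.
σ1/σ2 boundary: cluster /dr/ — /dr/ is itself a permitted onset, so the whole cluster goes right; preceding coda = ∅.
σ2/σ3 boundary: cluster /tnh/ — the longest permitted-onset suffix is /h/; onset = /h/, preceding coda = /tn/.
σ3/σ4 boundary: /gr/ — entire cluster is a permitted onset → onset /gr/, coda ∅.
σ4/σ5 boundary: /wdl/; trying suffixes from longest down, /dl/ is the first permitted one, so coda /w/ | onset /dl/.
Putting it together: de.drutn.he.gruw.dluw.
Mapping each syllable to C/V: /de/ → CV, /drutn/ → CCVCC, /he/ → CV, /gruw/ → CCVC, /dluw/ → CCVC.

CV.CCVCC.CV.CCVC.CCVC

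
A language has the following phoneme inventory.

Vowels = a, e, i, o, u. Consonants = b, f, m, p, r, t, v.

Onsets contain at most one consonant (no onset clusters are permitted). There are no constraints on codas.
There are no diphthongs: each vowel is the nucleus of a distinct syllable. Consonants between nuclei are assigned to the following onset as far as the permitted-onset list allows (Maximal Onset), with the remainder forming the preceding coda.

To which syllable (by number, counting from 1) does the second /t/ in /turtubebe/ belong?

The vowels are u, u, e, e — 4 nuclei, so 4 syllables.
σ1/σ2 boundary: cluster /rt/ — the longest permitted-onset suffix is /t/; onset = /t/, preceding coda = /r/.
σ2/σ3 boundary: just /b/ — single C goes to the following onset.
σ3/σ4 boundary: /b/ is a single consonant, so it becomes the next onset.
Syllabification: tur.tu.be.be.
The second /t/ is in the onset of syllable 2 (/tu/).

2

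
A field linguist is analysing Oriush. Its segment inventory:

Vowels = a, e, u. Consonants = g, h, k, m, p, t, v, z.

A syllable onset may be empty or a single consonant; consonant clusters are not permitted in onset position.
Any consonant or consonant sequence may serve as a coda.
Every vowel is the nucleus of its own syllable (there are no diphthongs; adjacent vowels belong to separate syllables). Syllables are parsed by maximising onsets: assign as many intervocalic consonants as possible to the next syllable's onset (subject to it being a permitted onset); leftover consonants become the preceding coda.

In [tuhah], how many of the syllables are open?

Nuclei (vowels): u, a → 2 syllables.
V1 /u/ – V2 /a/: /h/ is a single consonant, so it becomes the next onset.
Result: tu.hah.
Classifying each syllable: /tu/ (open), /hah/ (closed).
Open syllables: 1.

1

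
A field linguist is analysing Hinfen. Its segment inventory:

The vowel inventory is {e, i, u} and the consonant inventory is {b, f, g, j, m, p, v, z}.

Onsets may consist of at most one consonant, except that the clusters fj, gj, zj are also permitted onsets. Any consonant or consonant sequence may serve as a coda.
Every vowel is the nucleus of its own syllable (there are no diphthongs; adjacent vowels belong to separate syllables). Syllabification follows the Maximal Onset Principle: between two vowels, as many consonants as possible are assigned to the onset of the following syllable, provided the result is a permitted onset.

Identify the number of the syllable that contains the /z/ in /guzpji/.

Vowels present: u, i; each is a nucleus, giving 2 syllables.
V1 /u/ – V2 /i/: /zpj/ — longest licit onset from the right is /j/, leaving /zp/ as coda.
Result: guzp.ji.
The /z/ is in the coda of syllable 1 (/guzp/).

1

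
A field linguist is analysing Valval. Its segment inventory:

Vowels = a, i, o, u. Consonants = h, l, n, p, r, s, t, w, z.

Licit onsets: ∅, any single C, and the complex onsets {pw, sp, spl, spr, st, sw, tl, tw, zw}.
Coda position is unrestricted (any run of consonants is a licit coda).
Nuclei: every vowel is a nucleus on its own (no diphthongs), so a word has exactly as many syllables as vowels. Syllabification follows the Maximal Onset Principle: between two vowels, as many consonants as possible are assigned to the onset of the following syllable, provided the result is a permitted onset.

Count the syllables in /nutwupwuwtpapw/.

Vowels present: u, u, u, a; each is a nucleus, giving 4 syllables.

4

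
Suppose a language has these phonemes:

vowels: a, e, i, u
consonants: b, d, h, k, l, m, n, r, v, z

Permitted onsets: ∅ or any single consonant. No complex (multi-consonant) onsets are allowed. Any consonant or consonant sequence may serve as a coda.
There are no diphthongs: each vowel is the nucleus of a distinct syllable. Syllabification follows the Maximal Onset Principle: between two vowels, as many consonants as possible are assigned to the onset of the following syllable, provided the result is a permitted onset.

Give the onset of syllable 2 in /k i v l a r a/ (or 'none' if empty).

l

The vowels are i, a, a — 3 nuclei, so 3 syllables.
Between /i/ (V1) and /a/ (V2): /vl/ splits as /v/ + /l/ (/l/ is the longest suffix that is a licit onset).
Between /a/ (V2) and /a/ (V3): /r/ is a single consonant, so it becomes the next onset.
Syllabification: kiv.la.ra.
Syllable 2 is /la/: onset /l/, nucleus /a/, coda ∅.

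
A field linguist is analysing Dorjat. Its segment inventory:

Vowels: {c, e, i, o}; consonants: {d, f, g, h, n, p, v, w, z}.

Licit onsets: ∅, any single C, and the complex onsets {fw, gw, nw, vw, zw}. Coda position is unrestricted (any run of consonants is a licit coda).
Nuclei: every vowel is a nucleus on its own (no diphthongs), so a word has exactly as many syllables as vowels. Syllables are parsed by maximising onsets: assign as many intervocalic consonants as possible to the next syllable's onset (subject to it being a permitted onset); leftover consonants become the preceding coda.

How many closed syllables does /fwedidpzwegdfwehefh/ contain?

3

The vowels are e, i, e, e, e — 5 nuclei, so 5 syllables.
Between /e/ (V1) and /i/ (V2): just /d/ — single C goes to the following onset.
Between /i/ (V2) and /e/ (V3): /dpzw/ — longest licit onset from the right is /zw/, leaving /dp/ as coda.
Between /e/ (V3) and /e/ (V4): /gdfw/ splits as /gd/ + /fw/ (/fw/ is the longest suffix that is a licit onset).
Between /e/ (V4) and /e/ (V5): /h/ → onset of the next syllable (single consonants are always licit onsets).
So the parse is fwe.didp.zwegd.fwe.hefh.
Classifying each syllable: /fwe/ (open), /didp/ (closed), /zwegd/ (closed), /fwe/ (open), /hefh/ (closed).
Closed syllables: 3.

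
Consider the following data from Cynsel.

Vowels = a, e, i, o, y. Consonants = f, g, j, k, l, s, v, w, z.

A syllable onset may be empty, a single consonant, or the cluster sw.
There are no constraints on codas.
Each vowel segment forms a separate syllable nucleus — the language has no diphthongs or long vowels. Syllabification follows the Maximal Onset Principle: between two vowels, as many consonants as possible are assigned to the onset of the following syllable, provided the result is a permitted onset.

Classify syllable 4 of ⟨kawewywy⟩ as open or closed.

Nuclei (vowels): a, e, y, y → 4 syllables.
/a…e/ gap (V1→V2): /w/ is a single consonant, so it becomes the next onset.
/e…y/ gap (V2→V3): /w/ is a single consonant, so it becomes the next onset.
/y…y/ gap (V3→V4): /w/ is a single consonant, so it becomes the next onset.
Putting it together: ka.we.wy.wy.
Syllable 4 is /wy/; it ends in its nucleus with no coda, so it is open.

open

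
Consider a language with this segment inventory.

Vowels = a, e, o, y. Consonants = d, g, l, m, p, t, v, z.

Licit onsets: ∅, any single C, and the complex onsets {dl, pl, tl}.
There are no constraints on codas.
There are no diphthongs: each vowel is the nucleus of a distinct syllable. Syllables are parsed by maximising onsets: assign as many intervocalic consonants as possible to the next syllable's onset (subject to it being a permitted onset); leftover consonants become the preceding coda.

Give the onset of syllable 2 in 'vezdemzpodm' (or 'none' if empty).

Vowels present: e, e, o; each is a nucleus, giving 3 syllables.
Between /e/ (V1) and /e/ (V2): /zd/ splits as /z/ + /d/ (/d/ is the longest suffix that is a licit onset).
Between /e/ (V2) and /o/ (V3): cluster /mzp/ — the longest permitted-onset suffix is /p/; onset = /p/, preceding coda = /mz/.
So the parse is vez.demz.podm.
Syllable 2 is /demz/: onset /d/, nucleus /e/, coda /mz/.

d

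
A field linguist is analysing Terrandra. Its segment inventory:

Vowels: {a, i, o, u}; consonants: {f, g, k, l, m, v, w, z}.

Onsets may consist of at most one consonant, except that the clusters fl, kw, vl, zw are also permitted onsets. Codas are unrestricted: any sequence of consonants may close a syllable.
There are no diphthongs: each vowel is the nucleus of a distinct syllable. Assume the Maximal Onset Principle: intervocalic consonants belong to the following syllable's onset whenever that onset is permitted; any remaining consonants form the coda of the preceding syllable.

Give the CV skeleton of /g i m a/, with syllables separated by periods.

The vowels are i, a — 2 nuclei, so 2 syllables.
/i…a/ gap (V1→V2): /m/ is a single consonant, so it becomes the next onset.
Putting it together: gi.ma.
Mapping each syllable to C/V: /gi/ → CV, /ma/ → CV.

CV.CV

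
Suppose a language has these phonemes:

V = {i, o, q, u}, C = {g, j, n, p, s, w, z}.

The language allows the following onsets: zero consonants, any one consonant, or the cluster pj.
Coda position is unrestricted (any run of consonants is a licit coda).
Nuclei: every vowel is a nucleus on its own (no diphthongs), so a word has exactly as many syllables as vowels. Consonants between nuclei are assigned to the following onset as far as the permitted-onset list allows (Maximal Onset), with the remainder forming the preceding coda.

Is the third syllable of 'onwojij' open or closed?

Nuclei (vowels): o, o, i → 3 syllables.
Between /o/ (V1) and /o/ (V2): /nw/; trying suffixes from longest down, /w/ is the first permitted one, so coda /n/ | onset /w/.
Between /o/ (V2) and /i/ (V3): /j/ → onset of the next syllable (single consonants are always licit onsets).
So the parse is on.wo.jij.
Syllable 3 is /jij/ with coda /j/, so it is closed.

closed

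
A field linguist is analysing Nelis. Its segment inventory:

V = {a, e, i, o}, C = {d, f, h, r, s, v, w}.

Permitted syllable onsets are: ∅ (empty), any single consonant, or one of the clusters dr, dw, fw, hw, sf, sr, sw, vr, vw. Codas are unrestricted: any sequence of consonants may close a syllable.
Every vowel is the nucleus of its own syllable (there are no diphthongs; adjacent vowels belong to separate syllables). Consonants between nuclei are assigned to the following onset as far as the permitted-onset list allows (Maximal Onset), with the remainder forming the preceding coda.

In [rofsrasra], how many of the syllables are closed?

Nuclei (vowels): o, a, a → 3 syllables.
V1 /o/ – V2 /a/: /fsr/ splits as /f/ + /sr/ (/sr/ is the longest suffix that is a licit onset).
V2 /a/ – V3 /a/: /sr/ is a licit onset in full, so it all attaches to the next syllable.
Putting it together: rof.sra.sra.
Classifying each syllable: /rof/ (closed), /sra/ (open), /sra/ (open).
Closed syllables: 1.

1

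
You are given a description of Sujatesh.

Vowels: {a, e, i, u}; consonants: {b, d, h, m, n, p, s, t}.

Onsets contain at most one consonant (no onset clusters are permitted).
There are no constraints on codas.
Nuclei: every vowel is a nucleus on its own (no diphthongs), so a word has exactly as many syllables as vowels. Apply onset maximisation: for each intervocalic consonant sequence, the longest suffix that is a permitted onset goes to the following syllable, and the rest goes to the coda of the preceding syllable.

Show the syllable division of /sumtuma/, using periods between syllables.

Nuclei (vowels): u, u, a → 3 syllables.
Between /u/ (V1) and /u/ (V2): /mt/; trying suffixes from longest down, /t/ is the first permitted one, so coda /m/ | onset /t/.
Between /u/ (V2) and /a/ (V3): /m/ is a single consonant, so it becomes the next onset.

sum.tu.ma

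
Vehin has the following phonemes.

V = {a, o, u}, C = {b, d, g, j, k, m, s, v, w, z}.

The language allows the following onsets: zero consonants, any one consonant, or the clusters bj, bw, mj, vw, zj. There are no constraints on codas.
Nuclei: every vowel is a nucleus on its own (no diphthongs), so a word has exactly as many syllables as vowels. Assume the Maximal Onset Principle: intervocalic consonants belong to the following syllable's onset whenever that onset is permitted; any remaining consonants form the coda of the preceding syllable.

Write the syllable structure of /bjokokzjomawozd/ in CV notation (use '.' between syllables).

CCV.CVC.CCV.CV.CVCC

The vowels are o, o, o, a, o — 5 nuclei, so 5 syllables.
Between /o/ (V1) and /o/ (V2): just /k/ — single C goes to the following onset.
Between /o/ (V2) and /o/ (V3): /kzj/ — longest licit onset from the right is /zj/, leaving /k/ as coda.
Between /o/ (V3) and /a/ (V4): just /m/ — single C goes to the following onset.
Between /a/ (V4) and /o/ (V5): just /w/ — single C goes to the following onset.
Syllabification: bjo.kok.zjo.ma.wozd.
Mapping each syllable to C/V: /bjo/ → CCV, /kok/ → CVC, /zjo/ → CCV, /ma/ → CV, /wozd/ → CVCC.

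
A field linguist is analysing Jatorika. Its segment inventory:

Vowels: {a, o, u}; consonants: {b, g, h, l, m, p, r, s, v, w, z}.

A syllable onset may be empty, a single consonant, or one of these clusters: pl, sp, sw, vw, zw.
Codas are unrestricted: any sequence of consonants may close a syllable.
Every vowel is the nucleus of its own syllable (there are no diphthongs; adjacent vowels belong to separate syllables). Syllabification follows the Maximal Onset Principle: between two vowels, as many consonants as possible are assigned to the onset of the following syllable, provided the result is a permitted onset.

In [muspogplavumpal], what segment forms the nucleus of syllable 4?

u

Nuclei (vowels): u, o, a, u, a → 5 syllables.
The fourth nucleus (vowel 4 from the left) is /u/.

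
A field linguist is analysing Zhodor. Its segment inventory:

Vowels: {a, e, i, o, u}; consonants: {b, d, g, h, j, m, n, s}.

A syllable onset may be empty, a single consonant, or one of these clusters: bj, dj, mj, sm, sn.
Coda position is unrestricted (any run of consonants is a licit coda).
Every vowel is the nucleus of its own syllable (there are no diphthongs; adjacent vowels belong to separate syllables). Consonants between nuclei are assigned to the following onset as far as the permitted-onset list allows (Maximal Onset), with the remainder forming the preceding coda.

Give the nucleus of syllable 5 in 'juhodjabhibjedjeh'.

Nuclei (vowels): u, o, a, i, e, e → 6 syllables.
The fifth nucleus (vowel 5 from the left) is /e/.

e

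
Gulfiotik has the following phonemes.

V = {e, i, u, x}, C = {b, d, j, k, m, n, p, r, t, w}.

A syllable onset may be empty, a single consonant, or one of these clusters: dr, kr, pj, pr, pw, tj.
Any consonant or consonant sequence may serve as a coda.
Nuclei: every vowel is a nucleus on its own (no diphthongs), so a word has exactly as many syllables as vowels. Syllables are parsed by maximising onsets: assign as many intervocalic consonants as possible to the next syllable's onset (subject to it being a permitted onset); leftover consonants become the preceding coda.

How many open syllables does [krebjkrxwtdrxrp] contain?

0

Nuclei (vowels): e, x, x → 3 syllables.
/e…x/ gap (V1→V2): /bjkr/; trying suffixes from longest down, /kr/ is the first permitted one, so coda /bj/ | onset /kr/.
/x…x/ gap (V2→V3): /wtdr/ — longest licit onset from the right is /dr/, leaving /wt/ as coda.
Syllabification: krebj.krxwt.drxrp.
Classifying each syllable: /krebj/ (closed), /krxwt/ (closed), /drxrp/ (closed).
Open syllables: 0.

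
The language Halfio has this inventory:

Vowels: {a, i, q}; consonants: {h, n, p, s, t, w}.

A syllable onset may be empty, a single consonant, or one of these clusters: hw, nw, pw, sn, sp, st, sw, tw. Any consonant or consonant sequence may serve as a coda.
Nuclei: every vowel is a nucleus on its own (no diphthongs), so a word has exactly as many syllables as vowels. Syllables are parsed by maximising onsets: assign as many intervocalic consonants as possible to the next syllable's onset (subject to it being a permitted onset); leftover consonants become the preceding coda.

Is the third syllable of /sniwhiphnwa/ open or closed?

open

The vowels are i, i, a — 3 nuclei, so 3 syllables.
V1 /i/ – V2 /i/: /wh/ splits as /w/ + /h/ (/h/ is the longest suffix that is a licit onset).
V2 /i/ – V3 /a/: /phnw/; trying suffixes from longest down, /nw/ is the first permitted one, so coda /ph/ | onset /nw/.
So the parse is sniw.hiph.nwa.
Syllable 3 is /nwa/; it ends in its nucleus with no coda, so it is open.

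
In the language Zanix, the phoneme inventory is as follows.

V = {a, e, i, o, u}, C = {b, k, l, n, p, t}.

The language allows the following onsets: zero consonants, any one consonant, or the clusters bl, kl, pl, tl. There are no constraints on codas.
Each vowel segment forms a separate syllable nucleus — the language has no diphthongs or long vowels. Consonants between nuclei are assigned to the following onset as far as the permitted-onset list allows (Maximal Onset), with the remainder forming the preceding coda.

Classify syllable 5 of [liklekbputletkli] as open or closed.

Nuclei (vowels): i, e, u, e, i → 5 syllables.
Between /i/ (V1) and /e/ (V2): /kl/ is a licit onset in full, so it all attaches to the next syllable.
Between /e/ (V2) and /u/ (V3): cluster /kbp/ — the longest permitted-onset suffix is /p/; onset = /p/, preceding coda = /kb/.
Between /u/ (V3) and /e/ (V4): /tl/ is a licit onset in full, so it all attaches to the next syllable.
Between /e/ (V4) and /i/ (V5): cluster /tkl/ — the longest permitted-onset suffix is /kl/; onset = /kl/, preceding coda = /t/.
So the parse is li.klekb.pu.tlet.kli.
Syllable 5 is /kli/; it ends in its nucleus with no coda, so it is open.

open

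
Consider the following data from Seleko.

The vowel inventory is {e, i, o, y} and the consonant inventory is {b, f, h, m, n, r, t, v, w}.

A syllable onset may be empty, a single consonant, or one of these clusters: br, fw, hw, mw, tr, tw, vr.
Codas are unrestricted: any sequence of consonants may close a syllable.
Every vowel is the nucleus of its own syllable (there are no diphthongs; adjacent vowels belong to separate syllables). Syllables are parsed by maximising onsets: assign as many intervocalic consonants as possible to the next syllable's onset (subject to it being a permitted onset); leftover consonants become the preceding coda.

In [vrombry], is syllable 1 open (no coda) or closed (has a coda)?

closed

Vowels present: o, y; each is a nucleus, giving 2 syllables.
Between /o/ (V1) and /y/ (V2): cluster /mbr/ — the longest permitted-onset suffix is /br/; onset = /br/, preceding coda = /m/.
Syllabification: vrom.bry.
Syllable 1 is /vrom/ with coda /m/, so it is closed.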